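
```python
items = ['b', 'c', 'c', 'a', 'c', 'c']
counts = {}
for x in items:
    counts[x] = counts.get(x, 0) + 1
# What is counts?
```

Initial: counts = {}, items = ['b', 'c', 'c', 'a', 'c', 'c']
See 'b': counts = {'b': 1}
See 'c': counts = {'b': 1, 'c': 1}
See 'c': counts = {'b': 1, 'c': 2}
See 'a': counts = {'b': 1, 'c': 2, 'a': 1}
See 'c': counts = {'b': 1, 'c': 3, 'a': 1}
See 'c': counts = {'b': 1, 'c': 4, 'a': 1}

{'b': 1, 'c': 4, 'a': 1}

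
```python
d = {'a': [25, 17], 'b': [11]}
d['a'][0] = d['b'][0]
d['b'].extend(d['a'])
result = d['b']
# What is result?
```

After line 1: d = {'a': [25, 17], 'b': [11]}
After line 2 (a[0] = b[0] = 11): d = {'a': [11, 17], 'b': [11]}
After line 3 (b.extend(a) appends [11, 17]): d = {'a': [11, 17], 'b': [11, 11, 17]}
After line 4: result = d['b'] = [11, 11, 17]

[11, 11, 17]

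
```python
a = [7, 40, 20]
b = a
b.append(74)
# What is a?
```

After line 1: a = [7, 40, 20]
After line 2 (b = a is an alias, same object): a = [7, 40, 20], b = [7, 40, 20]
After line 3 (b.append mutates the shared list): a = [7, 40, 20, 74], b = [7, 40, 20, 74]

[7, 40, 20, 74]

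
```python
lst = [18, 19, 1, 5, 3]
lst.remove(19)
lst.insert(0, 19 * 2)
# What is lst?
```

After line 1: lst = [18, 19, 1, 5, 3]
After line 2 (remove first 19): lst = [18, 1, 5, 3]
After line 3 (insert 38 at index 0): lst = [38, 18, 1, 5, 3]

[38, 18, 1, 5, 3]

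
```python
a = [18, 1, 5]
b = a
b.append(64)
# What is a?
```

After line 1: a = [18, 1, 5]
After line 2 (b = a is an alias, same object): a = [18, 1, 5], b = [18, 1, 5]
After line 3 (b.append mutates the shared list): a = [18, 1, 5, 64], b = [18, 1, 5, 64]

[18, 1, 5, 64]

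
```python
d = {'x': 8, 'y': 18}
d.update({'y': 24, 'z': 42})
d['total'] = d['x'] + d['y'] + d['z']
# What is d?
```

After line 1: d = {'x': 8, 'y': 18}
After line 2 (y overwritten, z added): d = {'x': 8, 'y': 24, 'z': 42}
After line 3 (total = 8 + 24 + 42 = 74): d = {'x': 8, 'y': 24, 'z': 42, 'total': 74}

{'x': 8, 'y': 24, 'z': 42, 'total': 74}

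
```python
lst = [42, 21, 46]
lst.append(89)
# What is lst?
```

[42, 21, 46, 89]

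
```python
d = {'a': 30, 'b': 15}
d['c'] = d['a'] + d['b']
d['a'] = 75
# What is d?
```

After line 1: d = {'a': 30, 'b': 15}
After line 2 (d['c'] = 30 + 15): d = {'a': 30, 'b': 15, 'c': 45}
After line 3: d = {'a': 75, 'b': 15, 'c': 45}

{'a': 75, 'b': 15, 'c': 45}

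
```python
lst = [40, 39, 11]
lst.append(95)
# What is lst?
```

[40, 39, 11, 95]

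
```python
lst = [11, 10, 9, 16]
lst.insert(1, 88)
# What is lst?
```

[11, 88, 10, 9, 16]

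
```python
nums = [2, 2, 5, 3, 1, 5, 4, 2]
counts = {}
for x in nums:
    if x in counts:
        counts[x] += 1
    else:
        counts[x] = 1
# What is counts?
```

Initial: counts = {}, nums = [2, 2, 5, 3, 1, 5, 4, 2]
See 2: counts = {2: 1}
See 2: counts = {2: 2}
See 5: counts = {2: 2, 5: 1}
See 3: counts = {2: 2, 5: 1, 3: 1}
See 1: counts = {2: 2, 5: 1, 3: 1, 1: 1}
See 5: counts = {2: 2, 5: 2, 3: 1, 1: 1}
See 4: counts = {2: 2, 5: 2, 3: 1, 1: 1, 4: 1}
See 2: counts = {2: 3, 5: 2, 3: 1, 1: 1, 4: 1}

{2: 3, 5: 2, 3: 1, 1: 1, 4: 1}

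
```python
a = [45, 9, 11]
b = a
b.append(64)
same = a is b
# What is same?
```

After line 1: a = [45, 9, 11]
After line 2 (b = a is an alias, same object): a = [45, 9, 11], b = [45, 9, 11]
After line 3 (b.append mutates the shared list): a = [45, 9, 11, 64], b = [45, 9, 11, 64]
After line 4 (same = a is b; same object -> True): same = True

True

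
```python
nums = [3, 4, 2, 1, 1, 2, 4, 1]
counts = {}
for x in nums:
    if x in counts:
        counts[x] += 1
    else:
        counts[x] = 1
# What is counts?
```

Initial: counts = {}, nums = [3, 4, 2, 1, 1, 2, 4, 1]
See 3: counts = {3: 1}
See 4: counts = {3: 1, 4: 1}
See 2: counts = {3: 1, 4: 1, 2: 1}
See 1: counts = {3: 1, 4: 1, 2: 1, 1: 1}
See 1: counts = {3: 1, 4: 1, 2: 1, 1: 2}
See 2: counts = {3: 1, 4: 1, 2: 2, 1: 2}
See 4: counts = {3: 1, 4: 2, 2: 2, 1: 2}
See 1: counts = {3: 1, 4: 2, 2: 2, 1: 3}

{3: 1, 4: 2, 2: 2, 1: 3}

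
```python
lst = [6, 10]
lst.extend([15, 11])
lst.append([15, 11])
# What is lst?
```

After line 1: lst = [6, 10]
After line 2 (extend unpacks [15, 11]): lst = [6, 10, 15, 11]
After line 3 (append adds [15, 11] as single element): lst = [6, 10, 15, 11, [15, 11]]

[6, 10, 15, 11, [15, 11]]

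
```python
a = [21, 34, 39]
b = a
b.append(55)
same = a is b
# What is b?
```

After line 1: a = [21, 34, 39]
After line 2 (b = a is an alias, same object): a = [21, 34, 39], b = [21, 34, 39]
After line 3 (b.append mutates the shared list): a = [21, 34, 39, 55], b = [21, 34, 39, 55]
After line 4 (same = a is b; same object -> True): same = True

[21, 34, 39, 55]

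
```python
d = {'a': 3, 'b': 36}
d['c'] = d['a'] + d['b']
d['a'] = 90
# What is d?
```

After line 1: d = {'a': 3, 'b': 36}
After line 2 (d['c'] = 3 + 36): d = {'a': 3, 'b': 36, 'c': 39}
After line 3: d = {'a': 90, 'b': 36, 'c': 39}

{'a': 90, 'b': 36, 'c': 39}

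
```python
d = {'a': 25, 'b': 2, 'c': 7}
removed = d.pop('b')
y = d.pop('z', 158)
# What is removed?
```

After line 1: d = {'a': 25, 'b': 2, 'c': 7}
After line 2 (pop 'b' returns 2): d = {'a': 25, 'c': 7}, removed = 2
After line 3 (pop 'z' missing, returns default 158): d = {'a': 25, 'c': 7}, y = 158

2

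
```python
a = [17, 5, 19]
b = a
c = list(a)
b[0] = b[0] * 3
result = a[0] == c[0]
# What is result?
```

After line 1: a = [17, 5, 19]
After line 2 (b = a, alias): a = [17, 5, 19], b = [17, 5, 19]
After line 3 (c = list(a) is a copy, new object): c = [17, 5, 19]
After line 4 (b[0] = 17 * 3 = 51; mutates shared a/b): a = b = [51, 5, 19], c = [17, 5, 19]
After line 5 (a[0] = 51, c[0] = 17; result = False)

False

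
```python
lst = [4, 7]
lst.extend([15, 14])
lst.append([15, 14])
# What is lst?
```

After line 1: lst = [4, 7]
After line 2 (extend unpacks [15, 14]): lst = [4, 7, 15, 14]
After line 3 (append adds [15, 14] as single element): lst = [4, 7, 15, 14, [15, 14]]

[4, 7, 15, 14, [15, 14]]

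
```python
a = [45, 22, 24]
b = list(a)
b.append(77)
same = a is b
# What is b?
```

After line 1: a = [45, 22, 24]
After line 2 (b = list(a) is a shallow copy, new object): a = [45, 22, 24], b = [45, 22, 24]
After line 3 (append only mutates b): a = [45, 22, 24], b = [45, 22, 24, 77]
After line 4 (same = a is b; different objects -> False): same = False

[45, 22, 24, 77]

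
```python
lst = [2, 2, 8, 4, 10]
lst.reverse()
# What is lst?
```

[10, 4, 8, 2, 2]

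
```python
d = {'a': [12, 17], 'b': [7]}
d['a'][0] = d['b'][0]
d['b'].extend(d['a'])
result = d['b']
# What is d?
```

After line 1: d = {'a': [12, 17], 'b': [7]}
After line 2 (a[0] = b[0] = 7): d = {'a': [7, 17], 'b': [7]}
After line 3 (b.extend(a) appends [7, 17]): d = {'a': [7, 17], 'b': [7, 7, 17]}
After line 4: result = d['b'] = [7, 7, 17]

{'a': [7, 17], 'b': [7, 7, 17]}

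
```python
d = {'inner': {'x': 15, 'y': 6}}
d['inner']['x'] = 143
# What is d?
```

After line 1: d = {'inner': {'x': 15, 'y': 6}}
After line 2 (inner x overwritten): d = {'inner': {'x': 143, 'y': 6}}

{'inner': {'x': 143, 'y': 6}}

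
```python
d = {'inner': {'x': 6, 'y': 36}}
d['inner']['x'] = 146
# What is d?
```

After line 1: d = {'inner': {'x': 6, 'y': 36}}
After line 2 (inner x overwritten): d = {'inner': {'x': 146, 'y': 36}}

{'inner': {'x': 146, 'y': 36}}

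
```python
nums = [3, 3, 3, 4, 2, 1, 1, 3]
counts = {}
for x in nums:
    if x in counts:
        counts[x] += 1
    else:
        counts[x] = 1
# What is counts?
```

Initial: counts = {}, nums = [3, 3, 3, 4, 2, 1, 1, 3]
See 3: counts = {3: 1}
See 3: counts = {3: 2}
See 3: counts = {3: 3}
See 4: counts = {3: 3, 4: 1}
See 2: counts = {3: 3, 4: 1, 2: 1}
See 1: counts = {3: 3, 4: 1, 2: 1, 1: 1}
See 1: counts = {3: 3, 4: 1, 2: 1, 1: 2}
See 3: counts = {3: 4, 4: 1, 2: 1, 1: 2}

{3: 4, 4: 1, 2: 1, 1: 2}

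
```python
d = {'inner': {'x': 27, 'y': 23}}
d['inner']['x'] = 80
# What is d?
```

After line 1: d = {'inner': {'x': 27, 'y': 23}}
After line 2 (inner x overwritten): d = {'inner': {'x': 80, 'y': 23}}

{'inner': {'x': 80, 'y': 23}}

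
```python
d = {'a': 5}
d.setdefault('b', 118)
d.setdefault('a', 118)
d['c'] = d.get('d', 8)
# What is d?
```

After line 1: d = {'a': 5}
After line 2 (setdefault adds 'b'=118): d = {'a': 5, 'b': 118}
After line 3 (setdefault 'a' no-op, already exists): d = {'a': 5, 'b': 118}
After line 4 (get('d', 8) returns default since 'd' not in d): d = {'a': 5, 'b': 118, 'c': 8}

{'a': 5, 'b': 118, 'c': 8}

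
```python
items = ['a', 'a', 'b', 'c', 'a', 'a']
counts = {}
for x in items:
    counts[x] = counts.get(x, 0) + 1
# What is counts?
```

Initial: counts = {}, items = ['a', 'a', 'b', 'c', 'a', 'a']
See 'a': counts = {'a': 1}
See 'a': counts = {'a': 2}
See 'b': counts = {'a': 2, 'b': 1}
See 'c': counts = {'a': 2, 'b': 1, 'c': 1}
See 'a': counts = {'a': 3, 'b': 1, 'c': 1}
See 'a': counts = {'a': 4, 'b': 1, 'c': 1}

{'a': 4, 'b': 1, 'c': 1}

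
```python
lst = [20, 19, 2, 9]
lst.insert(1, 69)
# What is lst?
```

[20, 69, 19, 2, 9]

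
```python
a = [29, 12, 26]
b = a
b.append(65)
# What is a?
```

After line 1: a = [29, 12, 26]
After line 2 (b = a is an alias, same object): a = [29, 12, 26], b = [29, 12, 26]
After line 3 (b.append mutates the shared list): a = [29, 12, 26, 65], b = [29, 12, 26, 65]

[29, 12, 26, 65]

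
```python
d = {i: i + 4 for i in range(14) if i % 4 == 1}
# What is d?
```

{1: 5, 5: 9, 9: 13, 13: 17}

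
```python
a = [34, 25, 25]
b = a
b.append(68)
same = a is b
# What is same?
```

After line 1: a = [34, 25, 25]
After line 2 (b = a is an alias, same object): a = [34, 25, 25], b = [34, 25, 25]
After line 3 (b.append mutates the shared list): a = [34, 25, 25, 68], b = [34, 25, 25, 68]
After line 4 (same = a is b; same object -> True): same = True

True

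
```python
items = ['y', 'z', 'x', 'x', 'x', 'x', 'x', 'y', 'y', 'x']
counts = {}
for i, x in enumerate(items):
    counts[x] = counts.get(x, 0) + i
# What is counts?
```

Initial: counts = {}, items = ['y', 'z', 'x', 'x', 'x', 'x', 'x', 'y', 'y', 'x']
i=0, x='y': counts = {'y': 0}
i=1, x='z': counts = {'y': 0, 'z': 1}
i=2, x='x': counts = {'y': 0, 'z': 1, 'x': 2}
i=3, x='x': counts = {'y': 0, 'z': 1, 'x': 5}
i=4, x='x': counts = {'y': 0, 'z': 1, 'x': 9}
i=5, x='x': counts = {'y': 0, 'z': 1, 'x': 14}
i=6, x='x': counts = {'y': 0, 'z': 1, 'x': 20}
i=7, x='y': counts = {'y': 7, 'z': 1, 'x': 20}
i=8, x='y': counts = {'y': 15, 'z': 1, 'x': 20}
i=9, x='x': counts = {'y': 15, 'z': 1, 'x': 29}

{'y': 15, 'z': 1, 'x': 29}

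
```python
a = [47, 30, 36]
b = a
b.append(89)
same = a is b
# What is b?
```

After line 1: a = [47, 30, 36]
After line 2 (b = a is an alias, same object): a = [47, 30, 36], b = [47, 30, 36]
After line 3 (b.append mutates the shared list): a = [47, 30, 36, 89], b = [47, 30, 36, 89]
After line 4 (same = a is b; same object -> True): same = True

[47, 30, 36, 89]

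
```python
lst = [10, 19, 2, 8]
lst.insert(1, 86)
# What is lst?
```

[10, 86, 19, 2, 8]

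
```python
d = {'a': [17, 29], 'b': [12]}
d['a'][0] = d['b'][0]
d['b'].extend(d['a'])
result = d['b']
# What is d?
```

After line 1: d = {'a': [17, 29], 'b': [12]}
After line 2 (a[0] = b[0] = 12): d = {'a': [12, 29], 'b': [12]}
After line 3 (b.extend(a) appends [12, 29]): d = {'a': [12, 29], 'b': [12, 12, 29]}
After line 4: result = d['b'] = [12, 12, 29]

{'a': [12, 29], 'b': [12, 12, 29]}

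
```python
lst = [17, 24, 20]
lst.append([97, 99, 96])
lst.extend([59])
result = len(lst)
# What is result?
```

After line 1: lst = [17, 24, 20]
After line 2 (append adds [97, 99, 96] as single element): lst = [17, 24, 20, [97, 99, 96]]
After line 3 (extend unpacks [59], adds 59): lst = [17, 24, 20, [97, 99, 96], 59]
After line 4: result = len(lst) = 5

5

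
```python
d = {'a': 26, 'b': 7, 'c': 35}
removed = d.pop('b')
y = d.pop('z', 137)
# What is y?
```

After line 1: d = {'a': 26, 'b': 7, 'c': 35}
After line 2 (pop 'b' returns 7): d = {'a': 26, 'c': 35}, removed = 7
After line 3 (pop 'z' missing, returns default 137): d = {'a': 26, 'c': 35}, y = 137

137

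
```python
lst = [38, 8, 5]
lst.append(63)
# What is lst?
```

[38, 8, 5, 63]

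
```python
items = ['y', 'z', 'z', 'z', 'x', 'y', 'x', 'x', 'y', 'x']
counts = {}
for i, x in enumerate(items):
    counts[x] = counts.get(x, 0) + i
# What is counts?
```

Initial: counts = {}, items = ['y', 'z', 'z', 'z', 'x', 'y', 'x', 'x', 'y', 'x']
i=0, x='y': counts = {'y': 0}
i=1, x='z': counts = {'y': 0, 'z': 1}
i=2, x='z': counts = {'y': 0, 'z': 3}
i=3, x='z': counts = {'y': 0, 'z': 6}
i=4, x='x': counts = {'y': 0, 'z': 6, 'x': 4}
i=5, x='y': counts = {'y': 5, 'z': 6, 'x': 4}
i=6, x='x': counts = {'y': 5, 'z': 6, 'x': 10}
i=7, x='x': counts = {'y': 5, 'z': 6, 'x': 17}
i=8, x='y': counts = {'y': 13, 'z': 6, 'x': 17}
i=9, x='x': counts = {'y': 13, 'z': 6, 'x': 26}

{'y': 13, 'z': 6, 'x': 26}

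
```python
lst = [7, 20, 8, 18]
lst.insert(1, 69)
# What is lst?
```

[7, 69, 20, 8, 18]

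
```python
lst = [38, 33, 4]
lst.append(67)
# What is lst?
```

[38, 33, 4, 67]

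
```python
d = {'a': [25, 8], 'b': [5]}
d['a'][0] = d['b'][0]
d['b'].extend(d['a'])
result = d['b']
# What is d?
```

After line 1: d = {'a': [25, 8], 'b': [5]}
After line 2 (a[0] = b[0] = 5): d = {'a': [5, 8], 'b': [5]}
After line 3 (b.extend(a) appends [5, 8]): d = {'a': [5, 8], 'b': [5, 5, 8]}
After line 4: result = d['b'] = [5, 5, 8]

{'a': [5, 8], 'b': [5, 5, 8]}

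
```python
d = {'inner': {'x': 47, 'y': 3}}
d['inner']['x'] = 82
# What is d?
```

After line 1: d = {'inner': {'x': 47, 'y': 3}}
After line 2 (inner x overwritten): d = {'inner': {'x': 82, 'y': 3}}

{'inner': {'x': 82, 'y': 3}}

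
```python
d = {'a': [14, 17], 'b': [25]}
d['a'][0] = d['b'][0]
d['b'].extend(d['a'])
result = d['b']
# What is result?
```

After line 1: d = {'a': [14, 17], 'b': [25]}
After line 2 (a[0] = b[0] = 25): d = {'a': [25, 17], 'b': [25]}
After line 3 (b.extend(a) appends [25, 17]): d = {'a': [25, 17], 'b': [25, 25, 17]}
After line 4: result = d['b'] = [25, 25, 17]

[25, 25, 17]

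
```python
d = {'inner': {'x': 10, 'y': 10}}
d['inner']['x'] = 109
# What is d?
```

After line 1: d = {'inner': {'x': 10, 'y': 10}}
After line 2 (inner x overwritten): d = {'inner': {'x': 109, 'y': 10}}

{'inner': {'x': 109, 'y': 10}}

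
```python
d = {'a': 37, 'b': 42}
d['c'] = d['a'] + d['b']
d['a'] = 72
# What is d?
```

After line 1: d = {'a': 37, 'b': 42}
After line 2 (d['c'] = 37 + 42): d = {'a': 37, 'b': 42, 'c': 79}
After line 3: d = {'a': 72, 'b': 42, 'c': 79}

{'a': 72, 'b': 42, 'c': 79}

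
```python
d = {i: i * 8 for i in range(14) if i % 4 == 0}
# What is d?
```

{0: 0, 4: 32, 8: 64, 12: 96}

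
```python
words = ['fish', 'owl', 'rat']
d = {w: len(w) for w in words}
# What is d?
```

{'fish': 4, 'owl': 3, 'rat': 3}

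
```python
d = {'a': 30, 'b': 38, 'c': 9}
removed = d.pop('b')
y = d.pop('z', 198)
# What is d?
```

After line 1: d = {'a': 30, 'b': 38, 'c': 9}
After line 2 (pop 'b' returns 38): d = {'a': 30, 'c': 9}, removed = 38
After line 3 (pop 'z' missing, returns default 198): d = {'a': 30, 'c': 9}, y = 198

{'a': 30, 'c': 9}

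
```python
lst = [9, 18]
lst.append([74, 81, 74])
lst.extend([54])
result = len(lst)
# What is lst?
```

After line 1: lst = [9, 18]
After line 2 (append adds [74, 81, 74] as single element): lst = [9, 18, [74, 81, 74]]
After line 3 (extend unpacks [54], adds 54): lst = [9, 18, [74, 81, 74], 54]
After line 4: result = len(lst) = 4

[9, 18, [74, 81, 74], 54]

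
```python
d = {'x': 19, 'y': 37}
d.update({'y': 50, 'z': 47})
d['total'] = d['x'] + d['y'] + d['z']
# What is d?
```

After line 1: d = {'x': 19, 'y': 37}
After line 2 (y overwritten, z added): d = {'x': 19, 'y': 50, 'z': 47}
After line 3 (total = 19 + 50 + 47 = 116): d = {'x': 19, 'y': 50, 'z': 47, 'total': 116}

{'x': 19, 'y': 50, 'z': 47, 'total': 116}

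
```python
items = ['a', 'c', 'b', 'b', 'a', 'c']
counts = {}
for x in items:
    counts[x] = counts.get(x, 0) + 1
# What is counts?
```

Initial: counts = {}, items = ['a', 'c', 'b', 'b', 'a', 'c']
See 'a': counts = {'a': 1}
See 'c': counts = {'a': 1, 'c': 1}
See 'b': counts = {'a': 1, 'c': 1, 'b': 1}
See 'b': counts = {'a': 1, 'c': 1, 'b': 2}
See 'a': counts = {'a': 2, 'c': 1, 'b': 2}
See 'c': counts = {'a': 2, 'c': 2, 'b': 2}

{'a': 2, 'c': 2, 'b': 2}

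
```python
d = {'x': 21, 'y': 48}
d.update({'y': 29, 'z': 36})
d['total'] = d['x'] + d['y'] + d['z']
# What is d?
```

After line 1: d = {'x': 21, 'y': 48}
After line 2 (y overwritten, z added): d = {'x': 21, 'y': 29, 'z': 36}
After line 3 (total = 21 + 29 + 36 = 86): d = {'x': 21, 'y': 29, 'z': 36, 'total': 86}

{'x': 21, 'y': 29, 'z': 36, 'total': 86}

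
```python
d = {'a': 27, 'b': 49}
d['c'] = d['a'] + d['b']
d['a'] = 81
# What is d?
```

After line 1: d = {'a': 27, 'b': 49}
After line 2 (d['c'] = 27 + 49): d = {'a': 27, 'b': 49, 'c': 76}
After line 3: d = {'a': 81, 'b': 49, 'c': 76}

{'a': 81, 'b': 49, 'c': 76}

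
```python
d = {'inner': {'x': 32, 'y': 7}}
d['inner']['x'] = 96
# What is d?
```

After line 1: d = {'inner': {'x': 32, 'y': 7}}
After line 2 (inner x overwritten): d = {'inner': {'x': 96, 'y': 7}}

{'inner': {'x': 96, 'y': 7}}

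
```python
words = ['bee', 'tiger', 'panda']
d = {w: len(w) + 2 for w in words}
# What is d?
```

{'bee': 5, 'tiger': 7, 'panda': 7}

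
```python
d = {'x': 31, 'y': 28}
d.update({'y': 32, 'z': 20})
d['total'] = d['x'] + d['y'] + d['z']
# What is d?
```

After line 1: d = {'x': 31, 'y': 28}
After line 2 (y overwritten, z added): d = {'x': 31, 'y': 32, 'z': 20}
After line 3 (total = 31 + 32 + 20 = 83): d = {'x': 31, 'y': 32, 'z': 20, 'total': 83}

{'x': 31, 'y': 32, 'z': 20, 'total': 83}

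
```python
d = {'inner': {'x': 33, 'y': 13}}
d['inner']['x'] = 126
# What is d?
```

After line 1: d = {'inner': {'x': 33, 'y': 13}}
After line 2 (inner x overwritten): d = {'inner': {'x': 126, 'y': 13}}

{'inner': {'x': 126, 'y': 13}}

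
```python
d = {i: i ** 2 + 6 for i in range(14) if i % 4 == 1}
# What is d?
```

{1: 7, 5: 31, 9: 87, 13: 175}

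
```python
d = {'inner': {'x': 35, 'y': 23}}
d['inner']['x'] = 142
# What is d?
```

After line 1: d = {'inner': {'x': 35, 'y': 23}}
After line 2 (inner x overwritten): d = {'inner': {'x': 142, 'y': 23}}

{'inner': {'x': 142, 'y': 23}}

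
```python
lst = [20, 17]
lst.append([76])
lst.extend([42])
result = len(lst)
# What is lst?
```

After line 1: lst = [20, 17]
After line 2 (append adds [76] as single element): lst = [20, 17, [76]]
After line 3 (extend unpacks [42], adds 42): lst = [20, 17, [76], 42]
After line 4: result = len(lst) = 4

[20, 17, [76], 42]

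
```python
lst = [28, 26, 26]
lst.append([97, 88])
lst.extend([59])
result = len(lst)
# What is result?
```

After line 1: lst = [28, 26, 26]
After line 2 (append adds [97, 88] as single element): lst = [28, 26, 26, [97, 88]]
After line 3 (extend unpacks [59], adds 59): lst = [28, 26, 26, [97, 88], 59]
After line 4: result = len(lst) = 5

5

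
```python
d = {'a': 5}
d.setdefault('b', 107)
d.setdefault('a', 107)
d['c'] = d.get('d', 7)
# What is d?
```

After line 1: d = {'a': 5}
After line 2 (setdefault adds 'b'=107): d = {'a': 5, 'b': 107}
After line 3 (setdefault 'a' no-op, already exists): d = {'a': 5, 'b': 107}
After line 4 (get('d', 7) returns default since 'd' not in d): d = {'a': 5, 'b': 107, 'c': 7}

{'a': 5, 'b': 107, 'c': 7}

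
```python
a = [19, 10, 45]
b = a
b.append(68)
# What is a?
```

After line 1: a = [19, 10, 45]
After line 2 (b = a is an alias, same object): a = [19, 10, 45], b = [19, 10, 45]
After line 3 (b.append mutates the shared list): a = [19, 10, 45, 68], b = [19, 10, 45, 68]

[19, 10, 45, 68]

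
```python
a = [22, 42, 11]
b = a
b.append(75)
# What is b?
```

After line 1: a = [22, 42, 11]
After line 2 (b = a is an alias, same object): a = [22, 42, 11], b = [22, 42, 11]
After line 3 (b.append mutates the shared list): a = [22, 42, 11, 75], b = [22, 42, 11, 75]

[22, 42, 11, 75]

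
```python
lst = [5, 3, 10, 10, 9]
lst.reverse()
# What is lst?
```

[9, 10, 10, 3, 5]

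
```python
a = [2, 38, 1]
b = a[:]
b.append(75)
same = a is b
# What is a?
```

After line 1: a = [2, 38, 1]
After line 2 (b = a[:] is a shallow copy, new object): a = [2, 38, 1], b = [2, 38, 1]
After line 3 (append only mutates b): a = [2, 38, 1], b = [2, 38, 1, 75]
After line 4 (same = a is b; different objects -> False): same = False

[2, 38, 1]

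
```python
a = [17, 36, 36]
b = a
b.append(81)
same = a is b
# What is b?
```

After line 1: a = [17, 36, 36]
After line 2 (b = a is an alias, same object): a = [17, 36, 36], b = [17, 36, 36]
After line 3 (b.append mutates the shared list): a = [17, 36, 36, 81], b = [17, 36, 36, 81]
After line 4 (same = a is b; same object -> True): same = True

[17, 36, 36, 81]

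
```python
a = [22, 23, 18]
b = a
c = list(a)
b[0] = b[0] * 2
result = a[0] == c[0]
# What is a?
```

After line 1: a = [22, 23, 18]
After line 2 (b = a, alias): a = [22, 23, 18], b = [22, 23, 18]
After line 3 (c = list(a) is a copy, new object): c = [22, 23, 18]
After line 4 (b[0] = 22 * 2 = 44; mutates shared a/b): a = b = [44, 23, 18], c = [22, 23, 18]
After line 5 (a[0] = 44, c[0] = 22; result = False)

[44, 23, 18]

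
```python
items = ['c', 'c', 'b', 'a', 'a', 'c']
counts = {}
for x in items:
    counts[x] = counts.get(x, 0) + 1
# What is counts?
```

Initial: counts = {}, items = ['c', 'c', 'b', 'a', 'a', 'c']
See 'c': counts = {'c': 1}
See 'c': counts = {'c': 2}
See 'b': counts = {'c': 2, 'b': 1}
See 'a': counts = {'c': 2, 'b': 1, 'a': 1}
See 'a': counts = {'c': 2, 'b': 1, 'a': 2}
See 'c': counts = {'c': 3, 'b': 1, 'a': 2}

{'c': 3, 'b': 1, 'a': 2}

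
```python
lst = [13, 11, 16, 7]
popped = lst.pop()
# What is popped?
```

7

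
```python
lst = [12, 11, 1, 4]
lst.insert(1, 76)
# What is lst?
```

[12, 76, 11, 1, 4]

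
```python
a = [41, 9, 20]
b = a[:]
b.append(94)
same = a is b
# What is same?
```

After line 1: a = [41, 9, 20]
After line 2 (b = a[:] is a shallow copy, new object): a = [41, 9, 20], b = [41, 9, 20]
After line 3 (append only mutates b): a = [41, 9, 20], b = [41, 9, 20, 94]
After line 4 (same = a is b; different objects -> False): same = False

False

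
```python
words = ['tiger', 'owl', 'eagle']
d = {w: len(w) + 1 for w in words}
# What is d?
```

{'tiger': 6, 'owl': 4, 'eagle': 6}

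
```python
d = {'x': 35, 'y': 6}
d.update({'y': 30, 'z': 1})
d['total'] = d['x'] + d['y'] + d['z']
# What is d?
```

After line 1: d = {'x': 35, 'y': 6}
After line 2 (y overwritten, z added): d = {'x': 35, 'y': 30, 'z': 1}
After line 3 (total = 35 + 30 + 1 = 66): d = {'x': 35, 'y': 30, 'z': 1, 'total': 66}

{'x': 35, 'y': 30, 'z': 1, 'total': 66}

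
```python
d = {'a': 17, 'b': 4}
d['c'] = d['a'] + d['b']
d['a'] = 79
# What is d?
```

After line 1: d = {'a': 17, 'b': 4}
After line 2 (d['c'] = 17 + 4): d = {'a': 17, 'b': 4, 'c': 21}
After line 3: d = {'a': 79, 'b': 4, 'c': 21}

{'a': 79, 'b': 4, 'c': 21}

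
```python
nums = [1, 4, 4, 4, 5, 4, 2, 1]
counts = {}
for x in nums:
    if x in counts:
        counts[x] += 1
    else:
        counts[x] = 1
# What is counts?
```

Initial: counts = {}, nums = [1, 4, 4, 4, 5, 4, 2, 1]
See 1: counts = {1: 1}
See 4: counts = {1: 1, 4: 1}
See 4: counts = {1: 1, 4: 2}
See 4: counts = {1: 1, 4: 3}
See 5: counts = {1: 1, 4: 3, 5: 1}
See 4: counts = {1: 1, 4: 4, 5: 1}
See 2: counts = {1: 1, 4: 4, 5: 1, 2: 1}
See 1: counts = {1: 2, 4: 4, 5: 1, 2: 1}

{1: 2, 4: 4, 5: 1, 2: 1}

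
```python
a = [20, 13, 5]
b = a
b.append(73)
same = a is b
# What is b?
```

After line 1: a = [20, 13, 5]
After line 2 (b = a is an alias, same object): a = [20, 13, 5], b = [20, 13, 5]
After line 3 (b.append mutates the shared list): a = [20, 13, 5, 73], b = [20, 13, 5, 73]
After line 4 (same = a is b; same object -> True): same = True

[20, 13, 5, 73]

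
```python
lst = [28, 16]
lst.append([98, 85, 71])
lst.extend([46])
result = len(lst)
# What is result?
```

After line 1: lst = [28, 16]
After line 2 (append adds [98, 85, 71] as single element): lst = [28, 16, [98, 85, 71]]
After line 3 (extend unpacks [46], adds 46): lst = [28, 16, [98, 85, 71], 46]
After line 4: result = len(lst) = 4

4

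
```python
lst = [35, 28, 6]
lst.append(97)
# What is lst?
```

[35, 28, 6, 97]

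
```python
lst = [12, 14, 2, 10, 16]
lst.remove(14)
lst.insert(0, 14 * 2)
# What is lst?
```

After line 1: lst = [12, 14, 2, 10, 16]
After line 2 (remove first 14): lst = [12, 2, 10, 16]
After line 3 (insert 28 at index 0): lst = [28, 12, 2, 10, 16]

[28, 12, 2, 10, 16]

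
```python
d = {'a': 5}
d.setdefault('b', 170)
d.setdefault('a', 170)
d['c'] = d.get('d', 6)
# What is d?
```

After line 1: d = {'a': 5}
After line 2 (setdefault adds 'b'=170): d = {'a': 5, 'b': 170}
After line 3 (setdefault 'a' no-op, already exists): d = {'a': 5, 'b': 170}
After line 4 (get('d', 6) returns default since 'd' not in d): d = {'a': 5, 'b': 170, 'c': 6}

{'a': 5, 'b': 170, 'c': 6}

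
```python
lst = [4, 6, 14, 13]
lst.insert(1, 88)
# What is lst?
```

[4, 88, 6, 14, 13]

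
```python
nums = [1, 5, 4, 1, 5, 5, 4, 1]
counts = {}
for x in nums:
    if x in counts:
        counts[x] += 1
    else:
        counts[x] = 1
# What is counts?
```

Initial: counts = {}, nums = [1, 5, 4, 1, 5, 5, 4, 1]
See 1: counts = {1: 1}
See 5: counts = {1: 1, 5: 1}
See 4: counts = {1: 1, 5: 1, 4: 1}
See 1: counts = {1: 2, 5: 1, 4: 1}
See 5: counts = {1: 2, 5: 2, 4: 1}
See 5: counts = {1: 2, 5: 3, 4: 1}
See 4: counts = {1: 2, 5: 3, 4: 2}
See 1: counts = {1: 3, 5: 3, 4: 2}

{1: 3, 5: 3, 4: 2}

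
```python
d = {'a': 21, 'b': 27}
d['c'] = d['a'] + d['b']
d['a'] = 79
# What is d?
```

After line 1: d = {'a': 21, 'b': 27}
After line 2 (d['c'] = 21 + 27): d = {'a': 21, 'b': 27, 'c': 48}
After line 3: d = {'a': 79, 'b': 27, 'c': 48}

{'a': 79, 'b': 27, 'c': 48}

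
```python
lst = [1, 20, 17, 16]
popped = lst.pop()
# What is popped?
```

16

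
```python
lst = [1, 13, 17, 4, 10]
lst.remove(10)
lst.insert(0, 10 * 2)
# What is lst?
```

After line 1: lst = [1, 13, 17, 4, 10]
After line 2 (remove first 10): lst = [1, 13, 17, 4]
After line 3 (insert 20 at index 0): lst = [20, 1, 13, 17, 4]

[20, 1, 13, 17, 4]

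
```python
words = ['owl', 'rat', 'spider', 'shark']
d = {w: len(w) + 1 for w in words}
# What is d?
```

{'owl': 4, 'rat': 4, 'spider': 7, 'shark': 6}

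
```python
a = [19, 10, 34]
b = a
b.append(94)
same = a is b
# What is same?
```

After line 1: a = [19, 10, 34]
After line 2 (b = a is an alias, same object): a = [19, 10, 34], b = [19, 10, 34]
After line 3 (b.append mutates the shared list): a = [19, 10, 34, 94], b = [19, 10, 34, 94]
After line 4 (same = a is b; same object -> True): same = True

True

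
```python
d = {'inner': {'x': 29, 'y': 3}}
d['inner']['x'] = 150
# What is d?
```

After line 1: d = {'inner': {'x': 29, 'y': 3}}
After line 2 (inner x overwritten): d = {'inner': {'x': 150, 'y': 3}}

{'inner': {'x': 150, 'y': 3}}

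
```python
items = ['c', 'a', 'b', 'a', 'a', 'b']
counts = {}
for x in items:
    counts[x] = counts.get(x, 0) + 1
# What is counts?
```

Initial: counts = {}, items = ['c', 'a', 'b', 'a', 'a', 'b']
See 'c': counts = {'c': 1}
See 'a': counts = {'c': 1, 'a': 1}
See 'b': counts = {'c': 1, 'a': 1, 'b': 1}
See 'a': counts = {'c': 1, 'a': 2, 'b': 1}
See 'a': counts = {'c': 1, 'a': 3, 'b': 1}
See 'b': counts = {'c': 1, 'a': 3, 'b': 2}

{'c': 1, 'a': 3, 'b': 2}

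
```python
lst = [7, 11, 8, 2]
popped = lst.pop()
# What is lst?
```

[7, 11, 8]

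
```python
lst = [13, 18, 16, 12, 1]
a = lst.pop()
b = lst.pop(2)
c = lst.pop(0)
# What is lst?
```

After line 1: lst = [13, 18, 16, 12, 1]
After line 2 (pop() -> a = 1): lst = [13, 18, 16, 12]
After line 3 (pop(2) -> b = 16): lst = [13, 18, 12]
After line 4 (pop(0) -> c = 13): lst = [18, 12]

[18, 12]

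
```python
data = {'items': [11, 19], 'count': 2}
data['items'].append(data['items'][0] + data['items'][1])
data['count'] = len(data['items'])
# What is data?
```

After line 1: data = {'items': [11, 19], 'count': 2}
After line 2 (append 11 + 19 = 30): data = {'items': [11, 19, 30], 'count': 2}
After line 3 (count = len(items) = 3): data = {'items': [11, 19, 30], 'count': 3}

{'items': [11, 19, 30], 'count': 3}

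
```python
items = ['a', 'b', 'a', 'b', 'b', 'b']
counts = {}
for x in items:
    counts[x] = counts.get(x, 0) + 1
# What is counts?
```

Initial: counts = {}, items = ['a', 'b', 'a', 'b', 'b', 'b']
See 'a': counts = {'a': 1}
See 'b': counts = {'a': 1, 'b': 1}
See 'a': counts = {'a': 2, 'b': 1}
See 'b': counts = {'a': 2, 'b': 2}
See 'b': counts = {'a': 2, 'b': 3}
See 'b': counts = {'a': 2, 'b': 4}

{'a': 2, 'b': 4}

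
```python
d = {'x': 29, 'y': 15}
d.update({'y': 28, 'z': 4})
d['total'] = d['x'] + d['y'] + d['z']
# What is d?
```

After line 1: d = {'x': 29, 'y': 15}
After line 2 (y overwritten, z added): d = {'x': 29, 'y': 28, 'z': 4}
After line 3 (total = 29 + 28 + 4 = 61): d = {'x': 29, 'y': 28, 'z': 4, 'total': 61}

{'x': 29, 'y': 28, 'z': 4, 'total': 61}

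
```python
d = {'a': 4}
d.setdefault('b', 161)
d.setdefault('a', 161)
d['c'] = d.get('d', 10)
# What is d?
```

After line 1: d = {'a': 4}
After line 2 (setdefault adds 'b'=161): d = {'a': 4, 'b': 161}
After line 3 (setdefault 'a' no-op, already exists): d = {'a': 4, 'b': 161}
After line 4 (get('d', 10) returns default since 'd' not in d): d = {'a': 4, 'b': 161, 'c': 10}

{'a': 4, 'b': 161, 'c': 10}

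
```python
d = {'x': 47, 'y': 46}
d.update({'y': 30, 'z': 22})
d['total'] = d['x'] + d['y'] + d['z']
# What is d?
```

After line 1: d = {'x': 47, 'y': 46}
After line 2 (y overwritten, z added): d = {'x': 47, 'y': 30, 'z': 22}
After line 3 (total = 47 + 30 + 22 = 99): d = {'x': 47, 'y': 30, 'z': 22, 'total': 99}

{'x': 47, 'y': 30, 'z': 22, 'total': 99}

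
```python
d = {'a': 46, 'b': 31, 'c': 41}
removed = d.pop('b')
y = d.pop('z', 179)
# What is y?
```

After line 1: d = {'a': 46, 'b': 31, 'c': 41}
After line 2 (pop 'b' returns 31): d = {'a': 46, 'c': 41}, removed = 31
After line 3 (pop 'z' missing, returns default 179): d = {'a': 46, 'c': 41}, y = 179

179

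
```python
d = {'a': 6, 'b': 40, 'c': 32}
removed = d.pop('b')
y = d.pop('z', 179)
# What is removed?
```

After line 1: d = {'a': 6, 'b': 40, 'c': 32}
After line 2 (pop 'b' returns 40): d = {'a': 6, 'c': 32}, removed = 40
After line 3 (pop 'z' missing, returns default 179): d = {'a': 6, 'c': 32}, y = 179

40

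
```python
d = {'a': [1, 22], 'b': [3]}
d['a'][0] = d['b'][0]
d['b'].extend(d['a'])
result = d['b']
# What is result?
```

After line 1: d = {'a': [1, 22], 'b': [3]}
After line 2 (a[0] = b[0] = 3): d = {'a': [3, 22], 'b': [3]}
After line 3 (b.extend(a) appends [3, 22]): d = {'a': [3, 22], 'b': [3, 3, 22]}
After line 4: result = d['b'] = [3, 3, 22]

[3, 3, 22]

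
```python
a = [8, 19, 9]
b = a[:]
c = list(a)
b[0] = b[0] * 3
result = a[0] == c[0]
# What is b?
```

After line 1: a = [8, 19, 9]
After line 2 (b = a[:], copy): a = [8, 19, 9], b = [8, 19, 9]
After line 3 (c = list(a) is a copy, new object): c = [8, 19, 9]
After line 4 (b[0] = 8 * 3 = 24; only b mutates (copy)): a = [8, 19, 9], b = [24, 19, 9], c = [8, 19, 9]
After line 5 (a[0] = 8, c[0] = 8; result = True)

[24, 19, 9]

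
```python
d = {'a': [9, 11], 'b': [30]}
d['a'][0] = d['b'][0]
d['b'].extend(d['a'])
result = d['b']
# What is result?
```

After line 1: d = {'a': [9, 11], 'b': [30]}
After line 2 (a[0] = b[0] = 30): d = {'a': [30, 11], 'b': [30]}
After line 3 (b.extend(a) appends [30, 11]): d = {'a': [30, 11], 'b': [30, 30, 11]}
After line 4: result = d['b'] = [30, 30, 11]

[30, 30, 11]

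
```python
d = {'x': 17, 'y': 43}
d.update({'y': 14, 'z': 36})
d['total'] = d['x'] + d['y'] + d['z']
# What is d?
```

After line 1: d = {'x': 17, 'y': 43}
After line 2 (y overwritten, z added): d = {'x': 17, 'y': 14, 'z': 36}
After line 3 (total = 17 + 14 + 36 = 67): d = {'x': 17, 'y': 14, 'z': 36, 'total': 67}

{'x': 17, 'y': 14, 'z': 36, 'total': 67}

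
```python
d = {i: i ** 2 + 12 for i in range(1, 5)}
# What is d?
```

{1: 13, 2: 16, 3: 21, 4: 28}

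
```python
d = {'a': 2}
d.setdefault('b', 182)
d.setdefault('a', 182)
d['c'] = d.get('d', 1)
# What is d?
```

After line 1: d = {'a': 2}
After line 2 (setdefault adds 'b'=182): d = {'a': 2, 'b': 182}
After line 3 (setdefault 'a' no-op, already exists): d = {'a': 2, 'b': 182}
After line 4 (get('d', 1) returns default since 'd' not in d): d = {'a': 2, 'b': 182, 'c': 1}

{'a': 2, 'b': 182, 'c': 1}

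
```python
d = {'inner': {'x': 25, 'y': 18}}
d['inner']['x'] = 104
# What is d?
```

After line 1: d = {'inner': {'x': 25, 'y': 18}}
After line 2 (inner x overwritten): d = {'inner': {'x': 104, 'y': 18}}

{'inner': {'x': 104, 'y': 18}}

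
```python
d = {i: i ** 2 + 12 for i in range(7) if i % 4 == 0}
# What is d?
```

{0: 12, 4: 28}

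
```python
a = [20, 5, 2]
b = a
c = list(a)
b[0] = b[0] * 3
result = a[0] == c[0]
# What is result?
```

After line 1: a = [20, 5, 2]
After line 2 (b = a, alias): a = [20, 5, 2], b = [20, 5, 2]
After line 3 (c = list(a) is a copy, new object): c = [20, 5, 2]
After line 4 (b[0] = 20 * 3 = 60; mutates shared a/b): a = b = [60, 5, 2], c = [20, 5, 2]
After line 5 (a[0] = 60, c[0] = 20; result = False)

False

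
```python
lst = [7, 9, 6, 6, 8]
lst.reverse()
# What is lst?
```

[8, 6, 6, 9, 7]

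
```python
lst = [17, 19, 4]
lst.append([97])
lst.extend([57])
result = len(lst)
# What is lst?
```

After line 1: lst = [17, 19, 4]
After line 2 (append adds [97] as single element): lst = [17, 19, 4, [97]]
After line 3 (extend unpacks [57], adds 57): lst = [17, 19, 4, [97], 57]
After line 4: result = len(lst) = 5

[17, 19, 4, [97], 57]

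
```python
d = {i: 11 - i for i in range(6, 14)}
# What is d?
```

{6: 5, 7: 4, 8: 3, 9: 2, 10: 1, 11: 0, 12: -1, 13: -2}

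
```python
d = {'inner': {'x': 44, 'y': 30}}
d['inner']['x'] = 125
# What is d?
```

After line 1: d = {'inner': {'x': 44, 'y': 30}}
After line 2 (inner x overwritten): d = {'inner': {'x': 125, 'y': 30}}

{'inner': {'x': 125, 'y': 30}}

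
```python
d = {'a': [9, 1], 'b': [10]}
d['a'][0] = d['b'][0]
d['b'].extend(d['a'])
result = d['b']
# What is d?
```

After line 1: d = {'a': [9, 1], 'b': [10]}
After line 2 (a[0] = b[0] = 10): d = {'a': [10, 1], 'b': [10]}
After line 3 (b.extend(a) appends [10, 1]): d = {'a': [10, 1], 'b': [10, 10, 1]}
After line 4: result = d['b'] = [10, 10, 1]

{'a': [10, 1], 'b': [10, 10, 1]}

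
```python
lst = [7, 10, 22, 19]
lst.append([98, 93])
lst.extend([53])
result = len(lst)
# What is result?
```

After line 1: lst = [7, 10, 22, 19]
After line 2 (append adds [98, 93] as single element): lst = [7, 10, 22, 19, [98, 93]]
After line 3 (extend unpacks [53], adds 53): lst = [7, 10, 22, 19, [98, 93], 53]
After line 4: result = len(lst) = 6

6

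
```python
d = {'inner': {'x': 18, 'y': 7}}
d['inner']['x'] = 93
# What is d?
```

After line 1: d = {'inner': {'x': 18, 'y': 7}}
After line 2 (inner x overwritten): d = {'inner': {'x': 93, 'y': 7}}

{'inner': {'x': 93, 'y': 7}}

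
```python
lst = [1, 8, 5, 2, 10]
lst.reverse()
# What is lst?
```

[10, 2, 5, 8, 1]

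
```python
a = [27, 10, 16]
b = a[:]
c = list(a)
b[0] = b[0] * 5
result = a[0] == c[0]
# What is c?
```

After line 1: a = [27, 10, 16]
After line 2 (b = a[:], copy): a = [27, 10, 16], b = [27, 10, 16]
After line 3 (c = list(a) is a copy, new object): c = [27, 10, 16]
After line 4 (b[0] = 27 * 5 = 135; only b mutates (copy)): a = [27, 10, 16], b = [135, 10, 16], c = [27, 10, 16]
After line 5 (a[0] = 27, c[0] = 27; result = True)

[27, 10, 16]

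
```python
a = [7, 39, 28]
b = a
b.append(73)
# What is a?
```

After line 1: a = [7, 39, 28]
After line 2 (b = a is an alias, same object): a = [7, 39, 28], b = [7, 39, 28]
After line 3 (b.append mutates the shared list): a = [7, 39, 28, 73], b = [7, 39, 28, 73]

[7, 39, 28, 73]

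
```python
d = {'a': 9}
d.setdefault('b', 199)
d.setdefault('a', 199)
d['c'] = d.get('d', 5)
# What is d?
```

After line 1: d = {'a': 9}
After line 2 (setdefault adds 'b'=199): d = {'a': 9, 'b': 199}
After line 3 (setdefault 'a' no-op, already exists): d = {'a': 9, 'b': 199}
After line 4 (get('d', 5) returns default since 'd' not in d): d = {'a': 9, 'b': 199, 'c': 5}

{'a': 9, 'b': 199, 'c': 5}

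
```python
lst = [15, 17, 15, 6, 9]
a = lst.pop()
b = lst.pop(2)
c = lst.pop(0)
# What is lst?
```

After line 1: lst = [15, 17, 15, 6, 9]
After line 2 (pop() -> a = 9): lst = [15, 17, 15, 6]
After line 3 (pop(2) -> b = 15): lst = [15, 17, 6]
After line 4 (pop(0) -> c = 15): lst = [17, 6]

[17, 6]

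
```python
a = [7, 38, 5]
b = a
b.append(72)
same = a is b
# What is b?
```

After line 1: a = [7, 38, 5]
After line 2 (b = a is an alias, same object): a = [7, 38, 5], b = [7, 38, 5]
After line 3 (b.append mutates the shared list): a = [7, 38, 5, 72], b = [7, 38, 5, 72]
After line 4 (same = a is b; same object -> True): same = True

[7, 38, 5, 72]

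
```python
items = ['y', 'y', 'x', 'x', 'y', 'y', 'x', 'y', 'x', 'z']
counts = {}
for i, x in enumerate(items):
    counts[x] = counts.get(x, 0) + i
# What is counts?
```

Initial: counts = {}, items = ['y', 'y', 'x', 'x', 'y', 'y', 'x', 'y', 'x', 'z']
i=0, x='y': counts = {'y': 0}
i=1, x='y': counts = {'y': 1}
i=2, x='x': counts = {'y': 1, 'x': 2}
i=3, x='x': counts = {'y': 1, 'x': 5}
i=4, x='y': counts = {'y': 5, 'x': 5}
i=5, x='y': counts = {'y': 10, 'x': 5}
i=6, x='x': counts = {'y': 10, 'x': 11}
i=7, x='y': counts = {'y': 17, 'x': 11}
i=8, x='x': counts = {'y': 17, 'x': 19}
i=9, x='z': counts = {'y': 17, 'x': 19, 'z': 9}

{'y': 17, 'x': 19, 'z': 9}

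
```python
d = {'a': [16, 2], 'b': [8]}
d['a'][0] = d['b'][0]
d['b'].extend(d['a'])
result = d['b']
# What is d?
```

After line 1: d = {'a': [16, 2], 'b': [8]}
After line 2 (a[0] = b[0] = 8): d = {'a': [8, 2], 'b': [8]}
After line 3 (b.extend(a) appends [8, 2]): d = {'a': [8, 2], 'b': [8, 8, 2]}
After line 4: result = d['b'] = [8, 8, 2]

{'a': [8, 2], 'b': [8, 8, 2]}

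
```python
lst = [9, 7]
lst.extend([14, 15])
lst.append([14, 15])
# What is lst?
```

After line 1: lst = [9, 7]
After line 2 (extend unpacks [14, 15]): lst = [9, 7, 14, 15]
After line 3 (append adds [14, 15] as single element): lst = [9, 7, 14, 15, [14, 15]]

[9, 7, 14, 15, [14, 15]]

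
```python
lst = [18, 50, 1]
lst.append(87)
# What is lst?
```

[18, 50, 1, 87]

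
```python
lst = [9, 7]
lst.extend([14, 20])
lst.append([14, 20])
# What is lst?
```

After line 1: lst = [9, 7]
After line 2 (extend unpacks [14, 20]): lst = [9, 7, 14, 20]
After line 3 (append adds [14, 20] as single element): lst = [9, 7, 14, 20, [14, 20]]

[9, 7, 14, 20, [14, 20]]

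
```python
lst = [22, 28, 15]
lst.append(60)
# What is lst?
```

[22, 28, 15, 60]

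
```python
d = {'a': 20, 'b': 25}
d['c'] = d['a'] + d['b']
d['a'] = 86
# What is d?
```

After line 1: d = {'a': 20, 'b': 25}
After line 2 (d['c'] = 20 + 25): d = {'a': 20, 'b': 25, 'c': 45}
After line 3: d = {'a': 86, 'b': 25, 'c': 45}

{'a': 86, 'b': 25, 'c': 45}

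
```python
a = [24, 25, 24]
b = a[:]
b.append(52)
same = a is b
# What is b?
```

After line 1: a = [24, 25, 24]
After line 2 (b = a[:] is a shallow copy, new object): a = [24, 25, 24], b = [24, 25, 24]
After line 3 (append only mutates b): a = [24, 25, 24], b = [24, 25, 24, 52]
After line 4 (same = a is b; different objects -> False): same = False

[24, 25, 24, 52]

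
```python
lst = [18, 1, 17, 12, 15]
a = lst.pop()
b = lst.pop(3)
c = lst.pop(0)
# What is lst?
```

After line 1: lst = [18, 1, 17, 12, 15]
After line 2 (pop() -> a = 15): lst = [18, 1, 17, 12]
After line 3 (pop(3) -> b = 12): lst = [18, 1, 17]
After line 4 (pop(0) -> c = 18): lst = [1, 17]

[1, 17]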